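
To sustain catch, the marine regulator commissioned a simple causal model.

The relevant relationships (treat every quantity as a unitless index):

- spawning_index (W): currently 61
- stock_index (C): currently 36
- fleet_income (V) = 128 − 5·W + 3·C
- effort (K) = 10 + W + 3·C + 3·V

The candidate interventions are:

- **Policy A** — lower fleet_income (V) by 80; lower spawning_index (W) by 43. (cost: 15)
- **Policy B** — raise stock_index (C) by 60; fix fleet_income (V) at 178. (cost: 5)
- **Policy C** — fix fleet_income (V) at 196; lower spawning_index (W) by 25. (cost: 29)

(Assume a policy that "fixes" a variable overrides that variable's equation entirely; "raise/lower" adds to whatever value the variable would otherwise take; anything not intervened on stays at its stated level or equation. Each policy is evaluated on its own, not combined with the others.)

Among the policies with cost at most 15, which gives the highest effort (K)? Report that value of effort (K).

Policy A (V − 80, W − 43):
  W = 61 − 43 = 18
  C = 36
  V = 128 − 5·18 + 3·36 (−80 from intervention) = 66
  K = 10 + 18 + 3·36 + 3·66 = 334
Policy B (C + 60, V := 178):
  W = 61
  C = 36 + 60 = 96
  V = 178
  K = 10 + 61 + 3·96 + 3·178 = 893
Comparing — Policy A: K=334, Policy B: K=893. Highest is 893 (Policy B).

893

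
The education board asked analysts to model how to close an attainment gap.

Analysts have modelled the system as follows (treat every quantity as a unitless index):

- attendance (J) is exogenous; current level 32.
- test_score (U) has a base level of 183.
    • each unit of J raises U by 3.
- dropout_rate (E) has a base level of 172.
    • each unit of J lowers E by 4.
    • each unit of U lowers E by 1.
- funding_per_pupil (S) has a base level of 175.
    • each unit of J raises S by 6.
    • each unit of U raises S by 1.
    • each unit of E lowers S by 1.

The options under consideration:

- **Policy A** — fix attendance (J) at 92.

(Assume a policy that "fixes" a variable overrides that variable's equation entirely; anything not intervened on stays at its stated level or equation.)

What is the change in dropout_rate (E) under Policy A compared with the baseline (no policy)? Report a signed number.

Baseline:
  J = 32
  U = 183 + 3·32 = 279
  E = 172 − 4·32 − 279 = -235
Policy A (J := 92):
  J = 92
  U = 183 + 3·92 = 459
  E = 172 − 4·92 − 459 = -655
Change in E: -655 − (-235) = -420

-420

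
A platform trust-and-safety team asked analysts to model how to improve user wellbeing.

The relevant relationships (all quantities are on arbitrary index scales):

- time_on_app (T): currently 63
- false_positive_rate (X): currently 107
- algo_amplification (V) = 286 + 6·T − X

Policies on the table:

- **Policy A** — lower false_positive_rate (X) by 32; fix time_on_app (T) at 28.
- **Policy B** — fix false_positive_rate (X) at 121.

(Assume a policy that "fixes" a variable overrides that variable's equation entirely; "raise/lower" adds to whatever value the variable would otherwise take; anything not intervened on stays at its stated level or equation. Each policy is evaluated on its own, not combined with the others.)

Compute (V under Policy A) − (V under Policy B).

Policy A (X − 32, T := 28):
  T = 28
  X = 107 − 32 = 75
  V = 286 + 6·28 − 75 = 379
Policy B (X := 121):
  T = 63
  X = 121
  V = 286 + 6·63 − 121 = 543
V: 379 − 543 = -164

-164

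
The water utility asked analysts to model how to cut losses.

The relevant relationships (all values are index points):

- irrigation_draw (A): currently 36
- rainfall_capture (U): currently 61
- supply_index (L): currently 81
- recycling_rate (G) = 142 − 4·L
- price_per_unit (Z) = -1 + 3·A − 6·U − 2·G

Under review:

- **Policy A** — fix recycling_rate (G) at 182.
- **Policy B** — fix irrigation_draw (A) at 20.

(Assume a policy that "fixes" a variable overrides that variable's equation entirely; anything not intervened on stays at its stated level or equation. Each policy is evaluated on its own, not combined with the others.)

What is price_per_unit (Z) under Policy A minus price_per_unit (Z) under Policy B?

-680

Policy A (G := 182):
  A = 36
  U = 61
  L = 81
  G = 182
  Z = -1 + 3·36 − 6·61 − 2·182 = -623
Policy B (A := 20):
  A = 20
  U = 61
  L = 81
  G = 142 − 4·81 = -182
  Z = -1 + 3·20 − 6·61 − 2·(-182) = 57
Z: -623 − 57 = -680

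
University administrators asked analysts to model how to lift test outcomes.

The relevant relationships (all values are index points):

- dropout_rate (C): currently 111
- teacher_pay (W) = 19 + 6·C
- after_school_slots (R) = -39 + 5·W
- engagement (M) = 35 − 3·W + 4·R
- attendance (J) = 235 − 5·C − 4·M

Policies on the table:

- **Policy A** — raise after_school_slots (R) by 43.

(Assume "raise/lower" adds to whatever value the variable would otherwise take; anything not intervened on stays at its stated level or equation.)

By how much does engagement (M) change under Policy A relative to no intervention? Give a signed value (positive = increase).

172

Baseline:
  C = 111
  W = 19 + 6·111 = 685
  R = -39 + 5·685 = 3386
  M = 35 − 3·685 + 4·3386 = 11524
Policy A (R + 43):
  C = 111
  W = 19 + 6·111 = 685
  R = -39 + 5·685 (+43 from intervention) = 3429
  M = 35 − 3·685 + 4·3429 = 11696
Change in M: 11696 − 11524 = 172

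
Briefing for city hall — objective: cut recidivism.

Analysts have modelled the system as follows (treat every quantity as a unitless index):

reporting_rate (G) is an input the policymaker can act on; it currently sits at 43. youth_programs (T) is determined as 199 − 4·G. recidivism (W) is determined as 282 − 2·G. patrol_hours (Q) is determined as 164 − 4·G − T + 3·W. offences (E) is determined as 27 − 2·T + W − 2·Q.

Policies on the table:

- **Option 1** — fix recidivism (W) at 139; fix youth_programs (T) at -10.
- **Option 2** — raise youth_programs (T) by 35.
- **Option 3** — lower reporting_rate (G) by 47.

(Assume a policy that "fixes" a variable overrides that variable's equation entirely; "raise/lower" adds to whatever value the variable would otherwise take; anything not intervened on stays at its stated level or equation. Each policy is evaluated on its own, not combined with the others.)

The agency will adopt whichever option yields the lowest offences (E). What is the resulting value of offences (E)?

-1783

Option 1 (W := 139, T := -10):
  G = 43
  T = -10
  W = 139
  Q = 164 − 4·43 − (-10) + 3·139 = 419
  E = 27 − 2·(-10) + 139 − 2·419 = -652
Option 2 (T + 35):
  G = 43
  T = 199 − 4·43 (+35 from intervention) = 62
  W = 282 − 2·43 = 196
  Q = 164 − 4·43 − 62 + 3·196 = 518
  E = 27 − 2·62 + 196 − 2·518 = -937
Option 3 (G − 47):
  G = 43 − 47 = -4
  T = 199 − 4·(-4) = 215
  W = 282 − 2·(-4) = 290
  Q = 164 − 4·(-4) − 215 + 3·290 = 835
  E = 27 − 2·215 + 290 − 2·835 = -1783
Comparing — Option 1: E=-652, Option 2: E=-937, Option 3: E=-1783. Lowest is -1783 (Option 3).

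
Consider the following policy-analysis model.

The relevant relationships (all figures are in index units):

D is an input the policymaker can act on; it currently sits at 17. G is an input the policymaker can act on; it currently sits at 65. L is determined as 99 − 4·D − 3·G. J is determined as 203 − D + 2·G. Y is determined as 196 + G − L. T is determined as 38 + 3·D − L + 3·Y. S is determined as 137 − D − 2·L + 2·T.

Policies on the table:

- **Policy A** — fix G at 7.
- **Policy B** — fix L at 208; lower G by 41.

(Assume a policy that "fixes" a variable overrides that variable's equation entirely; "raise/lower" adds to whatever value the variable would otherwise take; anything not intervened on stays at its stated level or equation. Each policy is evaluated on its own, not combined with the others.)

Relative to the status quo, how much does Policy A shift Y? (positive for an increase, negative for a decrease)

Baseline:
  D = 17
  G = 65
  L = 99 − 4·17 − 3·65 = -164
  Y = 196 + 65 − (-164) = 425
Policy A (G := 7):
  D = 17
  G = 7
  L = 99 − 4·17 − 3·7 = 10
  Y = 196 + 7 − 10 = 193
Change in Y: 193 − 425 = -232

-232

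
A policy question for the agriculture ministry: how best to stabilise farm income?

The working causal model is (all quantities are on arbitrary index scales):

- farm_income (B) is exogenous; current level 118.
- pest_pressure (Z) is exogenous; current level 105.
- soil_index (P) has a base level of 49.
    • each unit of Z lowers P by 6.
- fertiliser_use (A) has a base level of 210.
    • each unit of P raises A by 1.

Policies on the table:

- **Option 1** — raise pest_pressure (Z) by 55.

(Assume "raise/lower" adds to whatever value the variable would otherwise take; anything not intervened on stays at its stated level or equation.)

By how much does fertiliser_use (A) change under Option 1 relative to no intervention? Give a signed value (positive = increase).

-330

Baseline:
  Z = 105
  P = 49 − 6·105 = -581
  A = 210 + (-581) = -371
Option 1 (Z + 55):
  Z = 105 + 55 = 160
  P = 49 − 6·160 = -911
  A = 210 + (-911) = -701
Change in A: -701 − (-371) = -330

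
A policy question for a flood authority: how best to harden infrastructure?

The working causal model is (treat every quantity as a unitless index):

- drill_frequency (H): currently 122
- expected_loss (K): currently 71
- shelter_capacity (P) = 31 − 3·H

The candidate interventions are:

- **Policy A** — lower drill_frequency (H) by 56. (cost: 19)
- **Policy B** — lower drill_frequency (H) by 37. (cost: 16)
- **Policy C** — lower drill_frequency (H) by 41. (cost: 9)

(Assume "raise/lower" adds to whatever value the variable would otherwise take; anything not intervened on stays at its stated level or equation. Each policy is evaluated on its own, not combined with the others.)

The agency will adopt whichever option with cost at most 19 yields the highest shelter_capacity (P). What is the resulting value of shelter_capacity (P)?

Policy A (H − 56):
  H = 122 − 56 = 66
  P = 31 − 3·66 = -167
Policy B (H − 37):
  H = 122 − 37 = 85
  P = 31 − 3·85 = -224
Policy C (H − 41):
  H = 122 − 41 = 81
  P = 31 − 3·81 = -212
Comparing — Policy A: P=-167, Policy B: P=-224, Policy C: P=-212. Highest is -167 (Policy A).

-167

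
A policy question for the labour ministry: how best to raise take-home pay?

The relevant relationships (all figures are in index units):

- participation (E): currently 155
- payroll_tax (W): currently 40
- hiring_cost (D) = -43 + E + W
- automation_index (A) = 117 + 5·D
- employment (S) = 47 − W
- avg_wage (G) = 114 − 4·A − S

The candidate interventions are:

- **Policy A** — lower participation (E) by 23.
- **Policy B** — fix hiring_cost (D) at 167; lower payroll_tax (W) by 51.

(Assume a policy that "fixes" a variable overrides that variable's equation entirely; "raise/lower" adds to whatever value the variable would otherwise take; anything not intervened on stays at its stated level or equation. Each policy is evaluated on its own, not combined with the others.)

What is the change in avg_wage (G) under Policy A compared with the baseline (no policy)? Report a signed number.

Baseline:
  E = 155
  W = 40
  D = -43 + 155 + 40 = 152
  A = 117 + 5·152 = 877
  S = 47 − 40 = 7
  G = 114 − 4·877 − 7 = -3401
Policy A (E − 23):
  E = 155 − 23 = 132
  W = 40
  D = -43 + 132 + 40 = 129
  A = 117 + 5·129 = 762
  S = 47 − 40 = 7
  G = 114 − 4·762 − 7 = -2941
Change in G: -2941 − (-3401) = 460

460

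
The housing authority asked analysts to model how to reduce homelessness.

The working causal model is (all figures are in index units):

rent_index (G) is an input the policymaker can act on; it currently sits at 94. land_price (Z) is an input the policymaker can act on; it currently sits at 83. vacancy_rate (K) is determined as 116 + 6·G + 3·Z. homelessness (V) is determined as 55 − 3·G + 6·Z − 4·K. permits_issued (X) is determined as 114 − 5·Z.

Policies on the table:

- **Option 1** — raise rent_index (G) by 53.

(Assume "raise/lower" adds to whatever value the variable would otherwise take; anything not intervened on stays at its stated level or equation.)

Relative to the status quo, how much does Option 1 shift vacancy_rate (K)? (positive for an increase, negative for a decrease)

318

Baseline:
  G = 94
  Z = 83
  K = 116 + 6·94 + 3·83 = 929
Option 1 (G + 53):
  G = 94 + 53 = 147
  Z = 83
  K = 116 + 6·147 + 3·83 = 1247
Change in K: 1247 − 929 = 318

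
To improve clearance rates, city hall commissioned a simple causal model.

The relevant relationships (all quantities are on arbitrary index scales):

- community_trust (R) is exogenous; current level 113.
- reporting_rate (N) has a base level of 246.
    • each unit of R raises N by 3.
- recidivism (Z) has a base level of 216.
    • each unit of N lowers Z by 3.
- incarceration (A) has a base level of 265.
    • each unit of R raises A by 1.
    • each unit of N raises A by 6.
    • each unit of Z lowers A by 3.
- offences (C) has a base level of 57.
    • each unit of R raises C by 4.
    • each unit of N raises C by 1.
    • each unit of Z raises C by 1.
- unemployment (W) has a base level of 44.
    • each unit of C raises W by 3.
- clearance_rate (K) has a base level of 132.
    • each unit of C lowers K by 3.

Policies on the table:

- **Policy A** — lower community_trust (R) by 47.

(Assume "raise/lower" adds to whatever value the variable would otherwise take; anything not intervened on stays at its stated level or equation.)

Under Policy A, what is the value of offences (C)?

Policy A (R − 47):
  R = 113 − 47 = 66
  N = 246 + 3·66 = 444
  Z = 216 − 3·444 = -1116
  C = 57 + 4·66 + 444 + (-1116) = -351

-351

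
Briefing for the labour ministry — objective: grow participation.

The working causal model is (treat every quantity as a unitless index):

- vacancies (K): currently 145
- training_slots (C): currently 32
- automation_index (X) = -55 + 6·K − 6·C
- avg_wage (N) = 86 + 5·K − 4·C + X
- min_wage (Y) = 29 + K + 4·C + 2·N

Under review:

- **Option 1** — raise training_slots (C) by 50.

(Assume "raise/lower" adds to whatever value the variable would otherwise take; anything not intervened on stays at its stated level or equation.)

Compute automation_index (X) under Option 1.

323

Option 1 (C + 50):
  K = 145
  C = 32 + 50 = 82
  X = -55 + 6·145 − 6·82 = 323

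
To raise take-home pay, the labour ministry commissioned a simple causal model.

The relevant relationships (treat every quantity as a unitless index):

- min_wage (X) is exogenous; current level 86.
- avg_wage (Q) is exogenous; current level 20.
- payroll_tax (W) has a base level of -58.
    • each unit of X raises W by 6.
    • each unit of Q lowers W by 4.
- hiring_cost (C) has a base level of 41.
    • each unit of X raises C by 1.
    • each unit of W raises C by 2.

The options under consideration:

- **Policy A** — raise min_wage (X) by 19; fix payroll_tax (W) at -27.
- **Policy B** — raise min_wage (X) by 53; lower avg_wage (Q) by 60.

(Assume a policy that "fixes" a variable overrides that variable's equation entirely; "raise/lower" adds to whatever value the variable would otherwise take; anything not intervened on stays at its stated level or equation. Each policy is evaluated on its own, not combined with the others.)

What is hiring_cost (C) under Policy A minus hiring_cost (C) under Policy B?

-1960

Policy A (X + 19, W := -27):
  X = 86 + 19 = 105
  Q = 20
  W = -27
  C = 41 + 105 + 2·(-27) = 92
Policy B (X + 53, Q − 60):
  X = 86 + 53 = 139
  Q = 20 − 60 = -40
  W = -58 + 6·139 − 4·(-40) = 936
  C = 41 + 139 + 2·936 = 2052
C: 92 − 2052 = -1960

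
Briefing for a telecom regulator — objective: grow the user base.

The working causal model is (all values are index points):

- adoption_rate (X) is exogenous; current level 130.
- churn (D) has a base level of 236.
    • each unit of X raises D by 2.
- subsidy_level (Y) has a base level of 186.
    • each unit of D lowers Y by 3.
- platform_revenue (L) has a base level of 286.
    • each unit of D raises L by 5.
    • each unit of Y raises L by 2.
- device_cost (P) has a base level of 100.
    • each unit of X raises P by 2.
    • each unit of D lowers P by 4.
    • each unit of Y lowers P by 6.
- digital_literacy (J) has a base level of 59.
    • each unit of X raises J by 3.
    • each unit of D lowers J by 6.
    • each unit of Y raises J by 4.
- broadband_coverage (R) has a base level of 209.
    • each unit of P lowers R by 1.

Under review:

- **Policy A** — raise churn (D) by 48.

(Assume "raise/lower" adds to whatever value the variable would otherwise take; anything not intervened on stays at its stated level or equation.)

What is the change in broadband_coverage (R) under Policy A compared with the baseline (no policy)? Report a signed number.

Baseline:
  X = 130
  D = 236 + 2·130 = 496
  Y = 186 − 3·496 = -1302
  P = 100 + 2·130 − 4·496 − 6·(-1302) = 6188
  R = 209 − 6188 = -5979
Policy A (D + 48):
  X = 130
  D = 236 + 2·130 (+48 from intervention) = 544
  Y = 186 − 3·544 = -1446
  P = 100 + 2·130 − 4·544 − 6·(-1446) = 6860
  R = 209 − 6860 = -6651
Change in R: -6651 − (-5979) = -672

-672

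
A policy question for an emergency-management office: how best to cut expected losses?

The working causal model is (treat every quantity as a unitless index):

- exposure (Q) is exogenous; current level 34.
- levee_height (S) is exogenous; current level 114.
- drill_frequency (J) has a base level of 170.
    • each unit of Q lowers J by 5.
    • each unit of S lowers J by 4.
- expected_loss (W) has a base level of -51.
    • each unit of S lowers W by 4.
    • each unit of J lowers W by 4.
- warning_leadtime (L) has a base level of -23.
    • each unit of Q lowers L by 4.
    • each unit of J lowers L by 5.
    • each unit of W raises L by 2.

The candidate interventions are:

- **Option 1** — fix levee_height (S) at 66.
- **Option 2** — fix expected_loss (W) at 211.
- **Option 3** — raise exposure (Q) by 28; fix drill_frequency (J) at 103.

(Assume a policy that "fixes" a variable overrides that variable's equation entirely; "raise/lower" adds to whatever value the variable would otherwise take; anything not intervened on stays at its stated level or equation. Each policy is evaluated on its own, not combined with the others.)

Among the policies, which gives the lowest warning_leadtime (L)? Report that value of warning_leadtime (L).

Option 1 (S := 66):
  Q = 34
  S = 66
  J = 170 − 5·34 − 4·66 = -264
  W = -51 − 4·66 − 4·(-264) = 741
  L = -23 − 4·34 − 5·(-264) + 2·741 = 2643
Option 2 (W := 211):
  Q = 34
  S = 114
  J = 170 − 5·34 − 4·114 = -456
  W = 211
  L = -23 − 4·34 − 5·(-456) + 2·211 = 2543
Option 3 (Q + 28, J := 103):
  Q = 34 + 28 = 62
  S = 114
  J = 103
  W = -51 − 4·114 − 4·103 = -919
  L = -23 − 4·62 − 5·103 + 2·(-919) = -2624
Comparing — Option 1: L=2643, Option 2: L=2543, Option 3: L=-2624. Lowest is -2624 (Option 3).

-2624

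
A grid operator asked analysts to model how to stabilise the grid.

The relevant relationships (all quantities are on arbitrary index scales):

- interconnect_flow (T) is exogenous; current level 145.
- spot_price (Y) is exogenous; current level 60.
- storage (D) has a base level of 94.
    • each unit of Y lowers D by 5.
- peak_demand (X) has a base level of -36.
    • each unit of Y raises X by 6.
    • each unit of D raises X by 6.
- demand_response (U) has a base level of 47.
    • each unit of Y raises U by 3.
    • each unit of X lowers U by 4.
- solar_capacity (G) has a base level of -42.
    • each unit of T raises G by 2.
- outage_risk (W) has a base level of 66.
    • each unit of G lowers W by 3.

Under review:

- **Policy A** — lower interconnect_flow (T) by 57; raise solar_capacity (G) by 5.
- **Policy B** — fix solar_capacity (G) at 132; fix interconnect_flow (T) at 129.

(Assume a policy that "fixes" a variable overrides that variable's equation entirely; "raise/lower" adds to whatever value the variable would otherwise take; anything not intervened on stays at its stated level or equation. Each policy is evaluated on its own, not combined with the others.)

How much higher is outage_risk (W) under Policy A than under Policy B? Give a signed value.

Policy A (T − 57, G + 5):
  T = 145 − 57 = 88
  G = -42 + 2·88 (+5 from intervention) = 139
  W = 66 − 3·139 = -351
Policy B (G := 132, T := 129):
  T = 129
  G = 132
  W = 66 − 3·132 = -330
W: -351 − (-330) = -21

-21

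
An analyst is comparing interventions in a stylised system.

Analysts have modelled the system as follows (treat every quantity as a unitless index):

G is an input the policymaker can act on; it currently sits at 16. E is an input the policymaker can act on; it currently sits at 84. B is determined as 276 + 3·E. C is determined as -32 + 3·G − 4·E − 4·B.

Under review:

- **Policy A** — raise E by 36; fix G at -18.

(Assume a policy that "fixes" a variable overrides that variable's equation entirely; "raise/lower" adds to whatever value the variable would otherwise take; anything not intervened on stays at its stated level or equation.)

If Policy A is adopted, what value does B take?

636

Policy A (E + 36, G := -18):
  E = 84 + 36 = 120
  B = 276 + 3·120 = 636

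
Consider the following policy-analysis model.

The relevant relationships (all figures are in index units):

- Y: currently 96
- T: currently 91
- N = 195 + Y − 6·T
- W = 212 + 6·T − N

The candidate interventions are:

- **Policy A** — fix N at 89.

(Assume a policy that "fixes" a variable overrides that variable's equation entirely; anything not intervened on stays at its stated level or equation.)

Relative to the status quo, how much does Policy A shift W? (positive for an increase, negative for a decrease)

-344

Baseline:
  Y = 96
  T = 91
  N = 195 + 96 − 6·91 = -255
  W = 212 + 6·91 − (-255) = 1013
Policy A (N := 89):
  Y = 96
  T = 91
  N = 89
  W = 212 + 6·91 − 89 = 669
Change in W: 669 − 1013 = -344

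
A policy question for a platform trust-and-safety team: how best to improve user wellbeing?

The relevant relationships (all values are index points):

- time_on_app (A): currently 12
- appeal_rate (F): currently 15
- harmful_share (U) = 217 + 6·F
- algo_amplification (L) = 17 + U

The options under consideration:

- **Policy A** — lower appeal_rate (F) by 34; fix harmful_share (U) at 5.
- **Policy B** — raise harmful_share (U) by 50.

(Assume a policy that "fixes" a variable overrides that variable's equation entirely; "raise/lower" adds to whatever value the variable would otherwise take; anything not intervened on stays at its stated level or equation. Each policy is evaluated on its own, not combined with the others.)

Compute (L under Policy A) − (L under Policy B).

Policy A (F − 34, U := 5):
  F = 15 − 34 = -19
  U = 5
  L = 17 + 5 = 22
Policy B (U + 50):
  F = 15
  U = 217 + 6·15 (+50 from intervention) = 357
  L = 17 + 357 = 374
L: 22 − 374 = -352

-352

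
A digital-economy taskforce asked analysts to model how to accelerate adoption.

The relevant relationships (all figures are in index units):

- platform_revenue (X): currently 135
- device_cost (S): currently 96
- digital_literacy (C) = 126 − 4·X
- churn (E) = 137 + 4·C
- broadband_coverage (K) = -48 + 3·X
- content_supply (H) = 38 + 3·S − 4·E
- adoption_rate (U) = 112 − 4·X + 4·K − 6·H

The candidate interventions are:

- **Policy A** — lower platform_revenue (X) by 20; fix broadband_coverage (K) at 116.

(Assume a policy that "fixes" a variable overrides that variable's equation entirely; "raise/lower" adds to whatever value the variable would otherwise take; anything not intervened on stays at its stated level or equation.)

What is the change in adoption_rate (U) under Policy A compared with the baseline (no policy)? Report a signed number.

6796

Baseline:
  X = 135
  S = 96
  C = 126 − 4·135 = -414
  E = 137 + 4·(-414) = -1519
  K = -48 + 3·135 = 357
  H = 38 + 3·96 − 4·(-1519) = 6402
  U = 112 − 4·135 + 4·357 − 6·6402 = -37412
Policy A (X − 20, K := 116):
  X = 135 − 20 = 115
  S = 96
  C = 126 − 4·115 = -334
  E = 137 + 4·(-334) = -1199
  K = 116
  H = 38 + 3·96 − 4·(-1199) = 5122
  U = 112 − 4·115 + 4·116 − 6·5122 = -30616
Change in U: -30616 − (-37412) = 6796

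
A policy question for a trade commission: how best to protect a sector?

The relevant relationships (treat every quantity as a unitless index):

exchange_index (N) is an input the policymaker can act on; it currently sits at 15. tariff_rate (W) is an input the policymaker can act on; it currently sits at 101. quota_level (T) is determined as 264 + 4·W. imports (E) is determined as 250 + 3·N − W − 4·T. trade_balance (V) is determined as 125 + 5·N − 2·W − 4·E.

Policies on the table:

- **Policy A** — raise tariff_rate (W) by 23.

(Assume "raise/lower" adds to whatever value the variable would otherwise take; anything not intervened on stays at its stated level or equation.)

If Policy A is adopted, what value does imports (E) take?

Policy A (W + 23):
  N = 15
  W = 101 + 23 = 124
  T = 264 + 4·124 = 760
  E = 250 + 3·15 − 124 − 4·760 = -2869

-2869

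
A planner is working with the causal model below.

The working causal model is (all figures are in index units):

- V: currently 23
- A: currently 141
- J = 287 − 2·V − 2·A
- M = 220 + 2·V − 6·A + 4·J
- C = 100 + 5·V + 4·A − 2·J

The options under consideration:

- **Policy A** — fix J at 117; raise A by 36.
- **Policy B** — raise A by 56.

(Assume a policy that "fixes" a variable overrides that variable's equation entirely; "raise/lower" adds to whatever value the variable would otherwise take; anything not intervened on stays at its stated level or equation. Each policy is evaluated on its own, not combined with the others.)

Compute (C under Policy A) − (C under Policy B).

-620

Policy A (J := 117, A + 36):
  V = 23
  A = 141 + 36 = 177
  J = 117
  C = 100 + 5·23 + 4·177 − 2·117 = 689
Policy B (A + 56):
  V = 23
  A = 141 + 56 = 197
  J = 287 − 2·23 − 2·197 = -153
  C = 100 + 5·23 + 4·197 − 2·(-153) = 1309
C: 689 − 1309 = -620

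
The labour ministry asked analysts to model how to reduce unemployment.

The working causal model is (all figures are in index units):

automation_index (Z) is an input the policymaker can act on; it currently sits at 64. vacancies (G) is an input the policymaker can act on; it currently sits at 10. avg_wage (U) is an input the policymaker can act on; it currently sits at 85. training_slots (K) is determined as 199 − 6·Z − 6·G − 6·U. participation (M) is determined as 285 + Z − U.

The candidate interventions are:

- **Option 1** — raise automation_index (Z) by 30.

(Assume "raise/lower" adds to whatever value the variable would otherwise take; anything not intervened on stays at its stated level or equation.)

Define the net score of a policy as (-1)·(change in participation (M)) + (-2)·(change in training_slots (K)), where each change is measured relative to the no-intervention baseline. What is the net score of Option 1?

330

Baseline:
  Z = 64
  G = 10
  U = 85
  K = 199 − 6·64 − 6·10 − 6·85 = -755
  M = 285 + 64 − 85 = 264
Option 1 (Z + 30):
  Z = 64 + 30 = 94
  G = 10
  U = 85
  K = 199 − 6·94 − 6·10 − 6·85 = -935
  M = 285 + 94 − 85 = 294
ΔM = 294 − 264 = 30; ΔK = -935 − (-755) = -180
Score = (-1)·30 + (-2)·(-180) = 330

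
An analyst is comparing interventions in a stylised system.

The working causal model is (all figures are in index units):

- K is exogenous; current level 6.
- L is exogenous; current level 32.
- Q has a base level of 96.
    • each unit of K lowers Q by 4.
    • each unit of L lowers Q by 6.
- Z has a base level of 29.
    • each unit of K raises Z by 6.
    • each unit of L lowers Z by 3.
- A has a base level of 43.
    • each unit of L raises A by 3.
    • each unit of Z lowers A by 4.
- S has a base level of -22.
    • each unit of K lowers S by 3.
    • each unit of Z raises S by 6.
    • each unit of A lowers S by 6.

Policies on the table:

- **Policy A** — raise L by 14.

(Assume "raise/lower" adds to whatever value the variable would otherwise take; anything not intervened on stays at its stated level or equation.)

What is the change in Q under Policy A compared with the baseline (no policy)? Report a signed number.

Baseline:
  K = 6
  L = 32
  Q = 96 − 4·6 − 6·32 = -120
Policy A (L + 14):
  K = 6
  L = 32 + 14 = 46
  Q = 96 − 4·6 − 6·46 = -204
Change in Q: -204 − (-120) = -84

-84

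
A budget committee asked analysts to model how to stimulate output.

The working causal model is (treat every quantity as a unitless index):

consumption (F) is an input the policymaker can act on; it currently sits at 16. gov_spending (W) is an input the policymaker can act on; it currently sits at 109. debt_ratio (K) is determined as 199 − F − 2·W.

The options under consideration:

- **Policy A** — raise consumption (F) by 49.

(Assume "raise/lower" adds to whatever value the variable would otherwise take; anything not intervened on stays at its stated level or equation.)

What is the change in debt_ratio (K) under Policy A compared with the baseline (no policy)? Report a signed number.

-49

Baseline:
  F = 16
  W = 109
  K = 199 − 16 − 2·109 = -35
Policy A (F + 49):
  F = 16 + 49 = 65
  W = 109
  K = 199 − 65 − 2·109 = -84
Change in K: -84 − (-35) = -49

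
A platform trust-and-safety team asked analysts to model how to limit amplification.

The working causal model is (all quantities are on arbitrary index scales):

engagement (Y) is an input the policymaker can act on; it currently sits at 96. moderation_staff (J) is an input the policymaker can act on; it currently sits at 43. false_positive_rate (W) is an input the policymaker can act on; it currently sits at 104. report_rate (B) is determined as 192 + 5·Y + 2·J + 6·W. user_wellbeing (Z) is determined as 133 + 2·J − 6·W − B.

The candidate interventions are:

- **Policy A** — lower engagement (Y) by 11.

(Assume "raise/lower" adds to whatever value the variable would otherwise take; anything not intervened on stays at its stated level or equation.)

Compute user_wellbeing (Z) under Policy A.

Policy A (Y − 11):
  Y = 96 − 11 = 85
  J = 43
  W = 104
  B = 192 + 5·85 + 2·43 + 6·104 = 1327
  Z = 133 + 2·43 − 6·104 − 1327 = -1732

-1732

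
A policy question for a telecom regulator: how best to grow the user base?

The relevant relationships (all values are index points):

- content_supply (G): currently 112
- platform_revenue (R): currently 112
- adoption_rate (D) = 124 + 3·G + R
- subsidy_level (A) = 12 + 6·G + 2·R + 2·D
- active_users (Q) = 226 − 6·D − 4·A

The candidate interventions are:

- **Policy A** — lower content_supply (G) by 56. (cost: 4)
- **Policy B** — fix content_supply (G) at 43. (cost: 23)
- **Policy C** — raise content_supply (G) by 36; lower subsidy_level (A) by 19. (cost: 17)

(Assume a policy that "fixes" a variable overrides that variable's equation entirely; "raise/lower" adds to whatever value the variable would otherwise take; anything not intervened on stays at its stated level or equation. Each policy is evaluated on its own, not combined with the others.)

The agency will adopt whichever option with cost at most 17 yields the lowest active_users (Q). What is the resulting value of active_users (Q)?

-13714

Policy A (G − 56):
  G = 112 − 56 = 56
  R = 112
  D = 124 + 3·56 + 112 = 404
  A = 12 + 6·56 + 2·112 + 2·404 = 1380
  Q = 226 − 6·404 − 4·1380 = -7718
Policy C (G + 36, A − 19):
  G = 112 + 36 = 148
  R = 112
  D = 124 + 3·148 + 112 = 680
  A = 12 + 6·148 + 2·112 + 2·680 (−19 from intervention) = 2465
  Q = 226 − 6·680 − 4·2465 = -13714
Comparing — Policy A: Q=-7718, Policy C: Q=-13714. Lowest is -13714 (Policy C).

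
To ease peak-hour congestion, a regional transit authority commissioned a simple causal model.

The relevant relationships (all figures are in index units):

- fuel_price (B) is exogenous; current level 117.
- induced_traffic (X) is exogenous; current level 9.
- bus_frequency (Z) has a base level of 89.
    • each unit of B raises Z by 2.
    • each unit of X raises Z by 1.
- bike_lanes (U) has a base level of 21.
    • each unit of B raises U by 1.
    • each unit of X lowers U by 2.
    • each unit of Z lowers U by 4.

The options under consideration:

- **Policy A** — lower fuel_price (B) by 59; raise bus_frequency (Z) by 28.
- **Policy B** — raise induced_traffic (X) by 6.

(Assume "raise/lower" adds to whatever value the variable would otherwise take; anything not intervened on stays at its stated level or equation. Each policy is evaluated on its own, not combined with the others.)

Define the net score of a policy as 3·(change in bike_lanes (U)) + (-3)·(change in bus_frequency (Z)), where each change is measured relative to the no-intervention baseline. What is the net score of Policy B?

-126

Baseline:
  B = 117
  X = 9
  Z = 89 + 2·117 + 9 = 332
  U = 21 + 117 − 2·9 − 4·332 = -1208
Policy B (X + 6):
  B = 117
  X = 9 + 6 = 15
  Z = 89 + 2·117 + 15 = 338
  U = 21 + 117 − 2·15 − 4·338 = -1244
ΔU = -1244 − (-1208) = -36; ΔZ = 338 − 332 = 6
Score = 3·(-36) + (-3)·6 = -126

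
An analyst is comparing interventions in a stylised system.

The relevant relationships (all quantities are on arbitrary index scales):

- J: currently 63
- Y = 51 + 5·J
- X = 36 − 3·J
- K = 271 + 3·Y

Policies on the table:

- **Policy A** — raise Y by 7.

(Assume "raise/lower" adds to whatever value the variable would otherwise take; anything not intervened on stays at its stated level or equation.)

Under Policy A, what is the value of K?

Policy A (Y + 7):
  J = 63
  Y = 51 + 5·63 (+7 from intervention) = 373
  K = 271 + 3·373 = 1390

1390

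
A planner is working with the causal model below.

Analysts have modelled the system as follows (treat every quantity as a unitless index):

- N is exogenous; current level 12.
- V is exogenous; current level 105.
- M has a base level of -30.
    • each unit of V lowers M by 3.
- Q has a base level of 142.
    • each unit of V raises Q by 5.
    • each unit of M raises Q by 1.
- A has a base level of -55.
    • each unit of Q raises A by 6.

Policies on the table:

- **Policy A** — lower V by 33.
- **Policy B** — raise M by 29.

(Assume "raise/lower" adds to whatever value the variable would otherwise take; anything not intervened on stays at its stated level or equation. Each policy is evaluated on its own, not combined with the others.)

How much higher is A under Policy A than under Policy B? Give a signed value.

Policy A (V − 33):
  V = 105 − 33 = 72
  M = -30 − 3·72 = -246
  Q = 142 + 5·72 + (-246) = 256
  A = -55 + 6·256 = 1481
Policy B (M + 29):
  V = 105
  M = -30 − 3·105 (+29 from intervention) = -316
  Q = 142 + 5·105 + (-316) = 351
  A = -55 + 6·351 = 2051
A: 1481 − 2051 = -570

-570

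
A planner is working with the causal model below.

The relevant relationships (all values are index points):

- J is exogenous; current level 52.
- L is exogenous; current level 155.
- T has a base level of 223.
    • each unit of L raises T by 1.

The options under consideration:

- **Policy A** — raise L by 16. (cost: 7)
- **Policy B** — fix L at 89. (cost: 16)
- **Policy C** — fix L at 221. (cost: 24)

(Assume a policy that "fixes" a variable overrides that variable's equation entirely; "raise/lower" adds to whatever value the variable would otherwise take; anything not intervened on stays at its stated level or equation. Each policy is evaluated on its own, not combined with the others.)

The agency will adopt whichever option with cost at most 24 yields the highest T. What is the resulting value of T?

Policy A (L + 16):
  L = 155 + 16 = 171
  T = 223 + 171 = 394
Policy B (L := 89):
  L = 89
  T = 223 + 89 = 312
Policy C (L := 221):
  L = 221
  T = 223 + 221 = 444
Comparing — Policy A: T=394, Policy B: T=312, Policy C: T=444. Highest is 444 (Policy C).

444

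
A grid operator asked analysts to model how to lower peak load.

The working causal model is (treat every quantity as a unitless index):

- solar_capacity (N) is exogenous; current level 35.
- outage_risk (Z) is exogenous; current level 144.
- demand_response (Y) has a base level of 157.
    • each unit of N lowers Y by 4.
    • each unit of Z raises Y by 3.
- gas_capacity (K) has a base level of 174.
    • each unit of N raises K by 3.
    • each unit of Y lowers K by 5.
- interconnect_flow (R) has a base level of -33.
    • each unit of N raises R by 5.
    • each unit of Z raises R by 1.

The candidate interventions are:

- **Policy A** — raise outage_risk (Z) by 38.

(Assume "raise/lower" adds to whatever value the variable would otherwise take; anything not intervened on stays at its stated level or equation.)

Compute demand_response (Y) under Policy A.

Policy A (Z + 38):
  N = 35
  Z = 144 + 38 = 182
  Y = 157 − 4·35 + 3·182 = 563

563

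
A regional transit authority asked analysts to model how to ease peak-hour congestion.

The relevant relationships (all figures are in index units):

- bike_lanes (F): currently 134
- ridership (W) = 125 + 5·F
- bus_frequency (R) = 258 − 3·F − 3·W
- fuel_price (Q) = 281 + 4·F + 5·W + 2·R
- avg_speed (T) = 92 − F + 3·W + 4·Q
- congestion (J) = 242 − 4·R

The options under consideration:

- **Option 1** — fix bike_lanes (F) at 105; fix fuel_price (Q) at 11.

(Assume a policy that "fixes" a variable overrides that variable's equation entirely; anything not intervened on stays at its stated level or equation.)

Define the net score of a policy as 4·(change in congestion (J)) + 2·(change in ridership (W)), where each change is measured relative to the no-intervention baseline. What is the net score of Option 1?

Baseline:
  F = 134
  W = 125 + 5·134 = 795
  R = 258 − 3·134 − 3·795 = -2529
  J = 242 − 4·(-2529) = 10358
Option 1 (F := 105, Q := 11):
  F = 105
  W = 125 + 5·105 = 650
  R = 258 − 3·105 − 3·650 = -2007
  J = 242 − 4·(-2007) = 8270
ΔJ = 8270 − 10358 = -2088; ΔW = 650 − 795 = -145
Score = 4·(-2088) + 2·(-145) = -8642

-8642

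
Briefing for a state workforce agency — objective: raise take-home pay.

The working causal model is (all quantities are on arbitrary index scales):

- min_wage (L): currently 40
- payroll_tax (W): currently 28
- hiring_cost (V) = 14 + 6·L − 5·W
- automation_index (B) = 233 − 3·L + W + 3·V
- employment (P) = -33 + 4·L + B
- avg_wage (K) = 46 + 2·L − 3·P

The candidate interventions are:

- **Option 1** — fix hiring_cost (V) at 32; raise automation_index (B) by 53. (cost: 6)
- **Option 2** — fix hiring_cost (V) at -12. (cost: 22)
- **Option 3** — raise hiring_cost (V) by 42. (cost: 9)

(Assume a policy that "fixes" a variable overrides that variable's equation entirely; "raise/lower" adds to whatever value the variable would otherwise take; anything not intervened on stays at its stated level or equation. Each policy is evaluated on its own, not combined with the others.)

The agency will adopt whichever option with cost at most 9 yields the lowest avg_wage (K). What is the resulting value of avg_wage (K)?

Option 1 (V := 32, B + 53):
  L = 40
  W = 28
  V = 32
  B = 233 − 3·40 + 28 + 3·32 (+53 from intervention) = 290
  P = -33 + 4·40 + 290 = 417
  K = 46 + 2·40 − 3·417 = -1125
Option 3 (V + 42):
  L = 40
  W = 28
  V = 14 + 6·40 − 5·28 (+42 from intervention) = 156
  B = 233 − 3·40 + 28 + 3·156 = 609
  P = -33 + 4·40 + 609 = 736
  K = 46 + 2·40 − 3·736 = -2082
Comparing — Option 1: K=-1125, Option 3: K=-2082. Lowest is -2082 (Option 3).

-2082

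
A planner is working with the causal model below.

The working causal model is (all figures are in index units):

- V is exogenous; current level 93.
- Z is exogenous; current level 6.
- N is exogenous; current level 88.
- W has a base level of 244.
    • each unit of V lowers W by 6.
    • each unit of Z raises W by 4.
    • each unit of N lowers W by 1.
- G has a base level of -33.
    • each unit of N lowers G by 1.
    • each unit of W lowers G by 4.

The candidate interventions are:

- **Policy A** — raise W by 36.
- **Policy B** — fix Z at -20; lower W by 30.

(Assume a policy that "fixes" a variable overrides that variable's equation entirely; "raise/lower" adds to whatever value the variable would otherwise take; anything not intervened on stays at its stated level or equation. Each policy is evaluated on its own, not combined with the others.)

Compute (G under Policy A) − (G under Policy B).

-680

Policy A (W + 36):
  V = 93
  Z = 6
  N = 88
  W = 244 − 6·93 + 4·6 − 88 (+36 from intervention) = -342
  G = -33 − 88 − 4·(-342) = 1247
Policy B (Z := -20, W − 30):
  V = 93
  Z = -20
  N = 88
  W = 244 − 6·93 + 4·(-20) − 88 (−30 from intervention) = -512
  G = -33 − 88 − 4·(-512) = 1927
G: 1247 − 1927 = -680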